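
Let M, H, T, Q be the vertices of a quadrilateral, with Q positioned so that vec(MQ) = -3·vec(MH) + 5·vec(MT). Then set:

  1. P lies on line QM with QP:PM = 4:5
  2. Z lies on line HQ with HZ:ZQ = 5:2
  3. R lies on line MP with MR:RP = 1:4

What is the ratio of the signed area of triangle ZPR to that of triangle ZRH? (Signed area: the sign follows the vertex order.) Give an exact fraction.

Choose coordinates M = (0, 0), H = (1, 0), T = (0, 1), Q = (-3, 5).
1. P lies on line QM with QP:PM = 4:5 ⇒ P = (-5/3, 25/9)
2. Z lies on line HQ with HZ:ZQ = 5:2 ⇒ Z = (-13/7, 25/7)
3. R lies on line MP with MR:RP = 1:4 ⇒ R = (-1/3, 5/9)
2·[ZPR] = 40/63, 2·[ZRH] = 200/63
[ZPR]:[ZRH] = 40/63:200/63 = 1/5

[ZPR]:[ZRH] = 1/5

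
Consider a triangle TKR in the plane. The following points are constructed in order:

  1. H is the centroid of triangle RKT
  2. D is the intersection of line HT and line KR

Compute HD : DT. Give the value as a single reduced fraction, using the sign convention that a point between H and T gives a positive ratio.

HD:DT = -1/3

Set T = (0, 0), K = (1, 0), R = (0, 1); any affine frame gives the same invariant.
1. H is the centroid of triangle RKT ⇒ H = (1/3, 1/3)
2. D is the intersection of line HT and line KR ⇒ D = (1/2, 1/2)
D = H + t·(T−H) with t = -1/2, so HD:DT = t:(1−t) = -1/2:3/2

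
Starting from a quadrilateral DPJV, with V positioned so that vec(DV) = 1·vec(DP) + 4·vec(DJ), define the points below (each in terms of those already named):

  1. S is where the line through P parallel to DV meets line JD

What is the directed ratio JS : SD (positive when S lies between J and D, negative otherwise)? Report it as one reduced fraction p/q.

JS:SD = -5/4

Choose coordinates D = (0, 0), P = (1, 0), J = (0, 1), V = (1, 4).
1. S is where the line through P parallel to DV meets line JD ⇒ S = (0, -4)
S = J + t·(D−J) with t = 5, so JS:SD = t:(1−t) = 5:-4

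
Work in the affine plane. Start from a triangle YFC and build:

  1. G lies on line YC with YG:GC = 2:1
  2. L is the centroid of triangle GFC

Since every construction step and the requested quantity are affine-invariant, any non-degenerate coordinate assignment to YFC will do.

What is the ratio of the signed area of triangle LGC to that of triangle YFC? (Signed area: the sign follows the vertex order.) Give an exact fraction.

Assign Y = (0, 0), F = (1, 0), C = (0, 1) — the answer is frame-independent, so this choice is without loss of generality.
1. G lies on line YC with YG:GC = 2:1 ⇒ G = (0, 2/3)
2. L is the centroid of triangle GFC ⇒ L = (1/3, 5/9)
2·[LGC] = -1/9, 2·[YFC] = 1
[LGC]:[YFC] = -1/9:1 = -1/9

[LGC]:[YFC] = -1/9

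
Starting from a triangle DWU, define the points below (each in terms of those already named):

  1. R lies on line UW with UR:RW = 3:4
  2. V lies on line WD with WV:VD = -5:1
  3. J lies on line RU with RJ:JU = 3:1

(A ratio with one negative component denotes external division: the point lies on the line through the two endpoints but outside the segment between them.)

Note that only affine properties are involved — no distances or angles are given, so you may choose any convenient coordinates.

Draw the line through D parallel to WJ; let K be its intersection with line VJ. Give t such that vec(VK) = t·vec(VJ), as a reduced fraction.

t = 1/5

Set D = (0, 0), W = (1, 0), U = (0, 1); any affine frame gives the same invariant.
1. R lies on line UW with UR:RW = 3:4 ⇒ R = (3/7, 4/7)
2. V lies on line WD with WV:VD = -5:1 ⇒ V = (-1/4, 0)
3. J lies on line RU with RJ:JU = 3:1 ⇒ J = (3/28, 25/28)
through D parallel to WJ: direction (-25/28, 25/28); meets VJ at K = (-5/28, 5/28)
K = V + t·(J−V) with t = 1/5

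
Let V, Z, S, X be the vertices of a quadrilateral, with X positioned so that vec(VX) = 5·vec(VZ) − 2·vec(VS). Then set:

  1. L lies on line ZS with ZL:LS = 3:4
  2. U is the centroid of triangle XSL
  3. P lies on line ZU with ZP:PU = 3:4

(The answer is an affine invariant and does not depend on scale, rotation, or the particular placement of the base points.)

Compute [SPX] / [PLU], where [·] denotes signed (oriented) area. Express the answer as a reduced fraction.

[SPX]:[PLU] = -8

Work in coordinates with V = (0, 0), Z = (1, 0), S = (0, 1), X = (5, -2).
1. L lies on line ZS with ZL:LS = 3:4 ⇒ L = (4/7, 3/7)
2. U is the centroid of triangle XSL ⇒ U = (13/7, -4/21)
3. P lies on line ZU with ZP:PU = 3:4 ⇒ P = (67/49, -4/49)
2·[SPX] = 64/49, 2·[PLU] = -8/49
[SPX]:[PLU] = 64/49:-8/49 = -8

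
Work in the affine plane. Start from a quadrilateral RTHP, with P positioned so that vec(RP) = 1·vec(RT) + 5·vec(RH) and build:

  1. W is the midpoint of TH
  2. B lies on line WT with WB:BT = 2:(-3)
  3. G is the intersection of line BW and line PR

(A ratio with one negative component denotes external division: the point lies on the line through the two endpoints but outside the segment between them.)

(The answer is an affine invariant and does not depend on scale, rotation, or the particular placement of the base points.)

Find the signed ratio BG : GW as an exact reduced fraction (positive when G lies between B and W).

Set R = (0, 0), T = (1, 0), H = (0, 1), P = (1, 5); any affine frame gives the same invariant.
1. W is the midpoint of TH ⇒ W = (1/2, 1/2)
2. B lies on line WT with WB:BT = 2:(-3) ⇒ B = (-1/2, 3/2)
3. G is the intersection of line BW and line PR ⇒ G = (1/6, 5/6)
G = B + t·(W−B) with t = 2/3, so BG:GW = t:(1−t) = 2/3:1/3

BG:GW = 2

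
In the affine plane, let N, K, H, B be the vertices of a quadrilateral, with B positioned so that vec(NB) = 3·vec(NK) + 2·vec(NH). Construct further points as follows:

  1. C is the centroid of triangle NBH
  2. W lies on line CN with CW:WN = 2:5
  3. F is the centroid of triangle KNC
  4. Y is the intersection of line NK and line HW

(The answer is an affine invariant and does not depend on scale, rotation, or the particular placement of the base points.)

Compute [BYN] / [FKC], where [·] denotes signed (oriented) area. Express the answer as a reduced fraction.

Assign N = (0, 0), K = (1, 0), H = (0, 1), B = (3, 2) — the answer is frame-independent, so this choice is without loss of generality.
1. C is the centroid of triangle NBH ⇒ C = (1, 1)
2. W lies on line CN with CW:WN = 2:5 ⇒ W = (5/7, 5/7)
3. F is the centroid of triangle KNC ⇒ F = (2/3, 1/3)
4. Y is the intersection of line NK and line HW ⇒ Y = (5/2, 0)
2·[BYN] = -5, 2·[FKC] = 1/3
[BYN]:[FKC] = -5:1/3 = -15

[BYN]:[FKC] = -15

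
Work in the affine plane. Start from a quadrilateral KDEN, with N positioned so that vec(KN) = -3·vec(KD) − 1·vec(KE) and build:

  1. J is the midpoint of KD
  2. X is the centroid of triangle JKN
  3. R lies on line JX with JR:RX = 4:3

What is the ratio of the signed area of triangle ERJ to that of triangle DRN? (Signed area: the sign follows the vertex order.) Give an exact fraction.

Set K = (0, 0), D = (1, 0), E = (0, 1), N = (-3, -1); any affine frame gives the same invariant.
1. J is the midpoint of KD ⇒ J = (1/2, 0)
2. X is the centroid of triangle JKN ⇒ X = (-5/6, -1/3)
3. R lies on line JX with JR:RX = 4:3 ⇒ R = (-11/42, -4/21)
2·[ERJ] = 6/7, 2·[DRN] = 1/2
[ERJ]:[DRN] = 6/7:1/2 = 12/7

[ERJ]:[DRN] = 12/7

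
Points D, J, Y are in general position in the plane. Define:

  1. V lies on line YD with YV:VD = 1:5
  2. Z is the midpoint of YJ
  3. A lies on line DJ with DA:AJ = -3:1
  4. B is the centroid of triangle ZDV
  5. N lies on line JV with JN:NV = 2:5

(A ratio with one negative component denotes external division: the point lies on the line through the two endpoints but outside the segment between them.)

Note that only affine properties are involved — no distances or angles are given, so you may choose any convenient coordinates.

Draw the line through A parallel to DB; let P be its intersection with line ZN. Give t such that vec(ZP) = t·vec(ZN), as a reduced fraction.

Work in coordinates with D = (0, 0), J = (1, 0), Y = (0, 1).
1. V lies on line YD with YV:VD = 1:5 ⇒ V = (0, 5/6)
2. Z is the midpoint of YJ ⇒ Z = (1/2, 1/2)
3. A lies on line DJ with DA:AJ = -3:1 ⇒ A = (3/2, 0)
4. B is the centroid of triangle ZDV ⇒ B = (1/6, 4/9)
5. N lies on line JV with JN:NV = 2:5 ⇒ N = (5/7, 5/21)
through A parallel to DB: direction (1/6, 4/9); meets ZN at P = (46/35, -52/105)
P = Z + t·(N−Z) with t = 19/5

t = 19/5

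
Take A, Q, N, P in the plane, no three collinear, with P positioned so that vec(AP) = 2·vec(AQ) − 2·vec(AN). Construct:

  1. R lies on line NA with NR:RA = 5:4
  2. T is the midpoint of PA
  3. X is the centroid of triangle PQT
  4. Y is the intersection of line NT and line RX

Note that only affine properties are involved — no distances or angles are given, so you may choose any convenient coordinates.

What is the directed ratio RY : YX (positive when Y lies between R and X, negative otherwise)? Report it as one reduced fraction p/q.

Set A = (0, 0), Q = (1, 0), N = (0, 1), P = (2, -2); any affine frame gives the same invariant.
1. R lies on line NA with NR:RA = 5:4 ⇒ R = (0, 4/9)
2. T is the midpoint of PA ⇒ T = (1, -1)
3. X is the centroid of triangle PQT ⇒ X = (4/3, -1)
4. Y is the intersection of line NT and line RX ⇒ Y = (20/33, -7/33)
Y = R + t·(X−R) with t = 5/11, so RY:YX = t:(1−t) = 5/11:6/11

RY:YX = 5/6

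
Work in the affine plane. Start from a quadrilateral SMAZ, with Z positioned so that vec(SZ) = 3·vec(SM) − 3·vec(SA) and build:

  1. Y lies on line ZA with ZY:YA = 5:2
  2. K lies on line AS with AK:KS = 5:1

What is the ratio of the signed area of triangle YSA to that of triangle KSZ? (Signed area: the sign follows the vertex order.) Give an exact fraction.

Assign S = (0, 0), M = (1, 0), A = (0, 1), Z = (3, -3) — the answer is frame-independent, so this choice is without loss of generality.
1. Y lies on line ZA with ZY:YA = 5:2 ⇒ Y = (6/7, -1/7)
2. K lies on line AS with AK:KS = 5:1 ⇒ K = (0, 1/6)
2·[YSA] = -6/7, 2·[KSZ] = 1/2
[YSA]:[KSZ] = -6/7:1/2 = -12/7

[YSA]:[KSZ] = -12/7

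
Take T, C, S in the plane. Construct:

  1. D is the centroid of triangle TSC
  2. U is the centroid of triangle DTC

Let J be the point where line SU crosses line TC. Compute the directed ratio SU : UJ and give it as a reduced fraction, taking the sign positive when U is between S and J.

SU:UJ = 8

Assign T = (0, 0), C = (1, 0), S = (0, 1) — the answer is frame-independent, so this choice is without loss of generality.
1. D is the centroid of triangle TSC ⇒ D = (1/3, 1/3)
2. U is the centroid of triangle DTC ⇒ U = (4/9, 1/9)
line SU meets TC at J = (1/2, 0)
U = S + t·(J−S) with t = 8/9, so SU:UJ = 8/9:1/9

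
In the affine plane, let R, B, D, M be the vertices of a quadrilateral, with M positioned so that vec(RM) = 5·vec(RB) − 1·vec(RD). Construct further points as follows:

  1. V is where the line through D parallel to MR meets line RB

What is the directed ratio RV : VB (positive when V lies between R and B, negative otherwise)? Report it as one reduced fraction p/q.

RV:VB = -5/4

Assign R = (0, 0), B = (1, 0), D = (0, 1), M = (5, -1) — the answer is frame-independent, so this choice is without loss of generality.
1. V is where the line through D parallel to MR meets line RB ⇒ V = (5, 0)
V = R + t·(B−R) with t = 5, so RV:VB = t:(1−t) = 5:-4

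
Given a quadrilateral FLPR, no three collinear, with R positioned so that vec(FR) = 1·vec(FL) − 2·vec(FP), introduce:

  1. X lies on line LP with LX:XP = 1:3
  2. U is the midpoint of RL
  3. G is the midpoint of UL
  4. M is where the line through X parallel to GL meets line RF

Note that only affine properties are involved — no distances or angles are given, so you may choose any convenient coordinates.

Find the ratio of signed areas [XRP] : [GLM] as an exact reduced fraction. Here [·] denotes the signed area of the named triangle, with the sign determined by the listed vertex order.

Set F = (0, 0), L = (1, 0), P = (0, 1), R = (1, -2); any affine frame gives the same invariant.
1. X lies on line LP with LX:XP = 1:3 ⇒ X = (3/4, 1/4)
2. U is the midpoint of RL ⇒ U = (1, -1)
3. G is the midpoint of UL ⇒ G = (1, -1/2)
4. M is where the line through X parallel to GL meets line RF ⇒ M = (3/4, -3/2)
2·[XRP] = -3/2, 2·[GLM] = 1/8
[XRP]:[GLM] = -3/2:1/8 = -12

[XRP]:[GLM] = -12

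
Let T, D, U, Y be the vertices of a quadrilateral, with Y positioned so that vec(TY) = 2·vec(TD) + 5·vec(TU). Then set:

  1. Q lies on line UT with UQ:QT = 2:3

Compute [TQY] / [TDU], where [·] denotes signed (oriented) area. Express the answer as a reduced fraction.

Assign T = (0, 0), D = (1, 0), U = (0, 1), Y = (2, 5) — the answer is frame-independent, so this choice is without loss of generality.
1. Q lies on line UT with UQ:QT = 2:3 ⇒ Q = (0, 3/5)
2·[TQY] = -6/5, 2·[TDU] = 1
[TQY]:[TDU] = -6/5:1 = -6/5

[TQY]:[TDU] = -6/5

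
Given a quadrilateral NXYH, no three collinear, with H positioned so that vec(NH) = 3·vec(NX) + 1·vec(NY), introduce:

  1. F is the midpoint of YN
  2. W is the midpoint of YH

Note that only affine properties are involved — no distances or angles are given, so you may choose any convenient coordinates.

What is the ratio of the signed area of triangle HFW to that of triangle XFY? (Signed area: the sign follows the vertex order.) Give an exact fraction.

Assign N = (0, 0), X = (1, 0), Y = (0, 1), H = (3, 1) — the answer is frame-independent, so this choice is without loss of generality.
1. F is the midpoint of YN ⇒ F = (0, 1/2)
2. W is the midpoint of YH ⇒ W = (3/2, 1)
2·[HFW] = -3/4, 2·[XFY] = -1/2
[HFW]:[XFY] = -3/4:-1/2 = 3/2

[HFW]:[XFY] = 3/2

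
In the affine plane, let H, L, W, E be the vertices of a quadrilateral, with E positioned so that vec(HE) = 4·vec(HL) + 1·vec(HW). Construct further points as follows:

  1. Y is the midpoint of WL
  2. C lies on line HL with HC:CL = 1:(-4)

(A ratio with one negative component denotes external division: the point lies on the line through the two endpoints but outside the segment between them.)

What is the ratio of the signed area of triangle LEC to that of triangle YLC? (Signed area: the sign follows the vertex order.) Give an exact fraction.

Work in coordinates with H = (0, 0), L = (1, 0), W = (0, 1), E = (4, 1).
1. Y is the midpoint of WL ⇒ Y = (1/2, 1/2)
2. C lies on line HL with HC:CL = 1:(-4) ⇒ C = (-1/3, 0)
2·[LEC] = 4/3, 2·[YLC] = -2/3
[LEC]:[YLC] = 4/3:-2/3 = -2

[LEC]:[YLC] = -2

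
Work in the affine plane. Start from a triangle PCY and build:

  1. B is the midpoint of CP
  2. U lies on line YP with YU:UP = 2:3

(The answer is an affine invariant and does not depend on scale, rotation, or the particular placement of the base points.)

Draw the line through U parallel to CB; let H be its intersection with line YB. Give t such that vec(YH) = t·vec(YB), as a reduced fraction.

t = 2/5

Work in coordinates with P = (0, 0), C = (1, 0), Y = (0, 1).
1. B is the midpoint of CP ⇒ B = (1/2, 0)
2. U lies on line YP with YU:UP = 2:3 ⇒ U = (0, 3/5)
through U parallel to CB: direction (-1/2, 0); meets YB at H = (1/5, 3/5)
H = Y + t·(B−Y) with t = 2/5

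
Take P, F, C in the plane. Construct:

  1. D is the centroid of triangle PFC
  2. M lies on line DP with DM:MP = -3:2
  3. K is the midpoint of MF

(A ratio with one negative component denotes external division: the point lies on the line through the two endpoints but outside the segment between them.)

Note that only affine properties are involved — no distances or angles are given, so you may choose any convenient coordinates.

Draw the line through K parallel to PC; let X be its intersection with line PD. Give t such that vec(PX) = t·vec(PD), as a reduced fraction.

t = 1/2

Assign P = (0, 0), F = (1, 0), C = (0, 1) — the answer is frame-independent, so this choice is without loss of generality.
1. D is the centroid of triangle PFC ⇒ D = (1/3, 1/3)
2. M lies on line DP with DM:MP = -3:2 ⇒ M = (-2/3, -2/3)
3. K is the midpoint of MF ⇒ K = (1/6, -1/3)
through K parallel to PC: direction (0, 1); meets PD at X = (1/6, 1/6)
X = P + t·(D−P) with t = 1/2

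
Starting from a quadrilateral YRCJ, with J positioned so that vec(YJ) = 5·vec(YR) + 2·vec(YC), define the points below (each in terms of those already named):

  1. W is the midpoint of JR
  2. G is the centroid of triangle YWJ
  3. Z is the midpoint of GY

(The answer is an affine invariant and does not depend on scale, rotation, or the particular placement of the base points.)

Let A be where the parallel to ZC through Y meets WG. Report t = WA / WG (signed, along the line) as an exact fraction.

Choose coordinates Y = (0, 0), R = (1, 0), C = (0, 1), J = (5, 2).
1. W is the midpoint of JR ⇒ W = (3, 1)
2. G is the centroid of triangle YWJ ⇒ G = (8/3, 1)
3. Z is the midpoint of GY ⇒ Z = (4/3, 1/2)
through Y parallel to ZC: direction (-4/3, 1/2); meets WG at A = (-8/3, 1)
A = W + t·(G−W) with t = 17

t = 17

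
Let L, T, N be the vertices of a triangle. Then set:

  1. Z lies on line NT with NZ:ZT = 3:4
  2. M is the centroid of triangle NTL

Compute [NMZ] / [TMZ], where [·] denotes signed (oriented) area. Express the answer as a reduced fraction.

[NMZ]:[TMZ] = -3/4

Set L = (0, 0), T = (1, 0), N = (0, 1); any affine frame gives the same invariant.
1. Z lies on line NT with NZ:ZT = 3:4 ⇒ Z = (3/7, 4/7)
2. M is the centroid of triangle NTL ⇒ M = (1/3, 1/3)
2·[NMZ] = 1/7, 2·[TMZ] = -4/21
[NMZ]:[TMZ] = 1/7:-4/21 = -3/4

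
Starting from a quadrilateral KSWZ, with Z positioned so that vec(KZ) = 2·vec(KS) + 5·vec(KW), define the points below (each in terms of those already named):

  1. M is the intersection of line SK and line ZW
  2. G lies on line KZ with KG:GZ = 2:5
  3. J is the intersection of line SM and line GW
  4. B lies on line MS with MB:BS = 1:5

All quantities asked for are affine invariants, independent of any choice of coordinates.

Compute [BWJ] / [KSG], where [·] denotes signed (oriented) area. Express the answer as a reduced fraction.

Choose coordinates K = (0, 0), S = (1, 0), W = (0, 1), Z = (2, 5).
1. M is the intersection of line SK and line ZW ⇒ M = (-1/2, 0)
2. G lies on line KZ with KG:GZ = 2:5 ⇒ G = (4/7, 10/7)
3. J is the intersection of line SM and line GW ⇒ J = (-4/3, 0)
4. B lies on line MS with MB:BS = 1:5 ⇒ B = (-1/4, 0)
2·[BWJ] = 13/12, 2·[KSG] = 10/7
[BWJ]:[KSG] = 13/12:10/7 = 91/120

[BWJ]:[KSG] = 91/120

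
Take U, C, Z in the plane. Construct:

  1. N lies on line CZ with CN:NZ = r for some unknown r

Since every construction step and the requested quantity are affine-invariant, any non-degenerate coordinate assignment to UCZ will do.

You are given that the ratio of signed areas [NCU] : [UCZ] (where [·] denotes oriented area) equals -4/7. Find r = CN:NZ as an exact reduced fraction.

Work in coordinates with U = (0, 0), C = (1, 0), Z = (0, 1).
1. With CN:NZ = r, write λ = r/(r+1) so N = C + λ·(Z−C); N is affine-linear in λ
Every point depending on N is an affine combination of N and λ-independent points, so each such coordinate is linear in λ; the λ² term in each signed area is a multiple of (Z−C)×(Z−C) = 0, so 2·[NCU] and 2·[UCZ] are each linear in λ. Evaluating at λ=0 and λ=1:
  2·[NCU] = −λ,   2·[UCZ] = 1
So [NCU]:[UCZ] = (−λ) / (1). Setting this equal to -4/7:
  −λ = -4/7·(1)  ⇒  λ = 4/7
Then r = λ/(1−λ) = (4/7)/(3/7) = 4/3. Check: with r = 4/3, N = (3/7, 4/7) and [NCU]:[UCZ] = -4/7 as required.

r = 4/3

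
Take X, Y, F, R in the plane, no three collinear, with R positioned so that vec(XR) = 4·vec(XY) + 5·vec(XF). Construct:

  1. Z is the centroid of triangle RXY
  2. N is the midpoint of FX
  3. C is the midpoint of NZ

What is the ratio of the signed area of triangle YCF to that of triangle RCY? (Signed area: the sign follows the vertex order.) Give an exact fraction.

Work in coordinates with X = (0, 0), Y = (1, 0), F = (0, 1), R = (4, 5).
1. Z is the centroid of triangle RXY ⇒ Z = (5/3, 5/3)
2. N is the midpoint of FX ⇒ N = (0, 1/2)
3. C is the midpoint of NZ ⇒ C = (5/6, 13/12)
2·[YCF] = 11/12, 2·[RCY] = 49/12
[YCF]:[RCY] = 11/12:49/12 = 11/49

[YCF]:[RCY] = 11/49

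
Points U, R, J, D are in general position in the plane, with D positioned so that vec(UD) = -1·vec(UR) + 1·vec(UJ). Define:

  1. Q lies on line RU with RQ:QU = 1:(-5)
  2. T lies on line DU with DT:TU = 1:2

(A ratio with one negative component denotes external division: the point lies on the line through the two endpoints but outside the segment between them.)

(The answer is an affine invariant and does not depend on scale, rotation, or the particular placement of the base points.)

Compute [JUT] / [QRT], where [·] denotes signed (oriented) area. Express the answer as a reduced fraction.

Choose coordinates U = (0, 0), R = (1, 0), J = (0, 1), D = (-1, 1).
1. Q lies on line RU with RQ:QU = 1:(-5) ⇒ Q = (5/4, 0)
2. T lies on line DU with DT:TU = 1:2 ⇒ T = (-2/3, 2/3)
2·[JUT] = -2/3, 2·[QRT] = -1/6
[JUT]:[QRT] = -2/3:-1/6 = 4

[JUT]:[QRT] = 4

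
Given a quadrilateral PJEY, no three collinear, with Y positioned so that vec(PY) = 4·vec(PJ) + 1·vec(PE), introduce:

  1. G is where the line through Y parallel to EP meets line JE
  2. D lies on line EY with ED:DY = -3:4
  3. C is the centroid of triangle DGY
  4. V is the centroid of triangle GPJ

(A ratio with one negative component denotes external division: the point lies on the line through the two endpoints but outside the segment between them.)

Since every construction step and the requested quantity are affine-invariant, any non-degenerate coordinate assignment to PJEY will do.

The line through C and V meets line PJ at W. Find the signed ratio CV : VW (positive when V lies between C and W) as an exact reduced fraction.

Work in coordinates with P = (0, 0), J = (1, 0), E = (0, 1), Y = (4, 1).
1. G is where the line through Y parallel to EP meets line JE ⇒ G = (4, -3)
2. D lies on line EY with ED:DY = -3:4 ⇒ D = (-12, 1)
3. C is the centroid of triangle DGY ⇒ C = (-4/3, -1/3)
4. V is the centroid of triangle GPJ ⇒ V = (5/3, -1)
line CV meets PJ at W = (-17/6, 0)
V = C + t·(W−C) with t = -2, so CV:VW = -2:3

CV:VW = -2/3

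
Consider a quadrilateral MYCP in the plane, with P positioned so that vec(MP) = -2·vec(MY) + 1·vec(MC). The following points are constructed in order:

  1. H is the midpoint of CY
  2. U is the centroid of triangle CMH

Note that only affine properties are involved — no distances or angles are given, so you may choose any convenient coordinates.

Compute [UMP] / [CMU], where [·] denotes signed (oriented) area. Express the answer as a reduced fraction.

[UMP]:[CMU] = -7

Assign M = (0, 0), Y = (1, 0), C = (0, 1), P = (-2, 1) — the answer is frame-independent, so this choice is without loss of generality.
1. H is the midpoint of CY ⇒ H = (1/2, 1/2)
2. U is the centroid of triangle CMH ⇒ U = (1/6, 1/2)
2·[UMP] = -7/6, 2·[CMU] = 1/6
[UMP]:[CMU] = -7/6:1/6 = -7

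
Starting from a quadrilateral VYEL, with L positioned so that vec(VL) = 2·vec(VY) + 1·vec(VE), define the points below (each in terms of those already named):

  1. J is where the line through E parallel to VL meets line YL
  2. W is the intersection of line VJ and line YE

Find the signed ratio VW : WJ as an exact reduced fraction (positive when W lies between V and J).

VW:WJ = 1/6

Choose coordinates V = (0, 0), Y = (1, 0), E = (0, 1), L = (2, 1).
1. J is where the line through E parallel to VL meets line YL ⇒ J = (4, 3)
2. W is the intersection of line VJ and line YE ⇒ W = (4/7, 3/7)
W = V + t·(J−V) with t = 1/7, so VW:WJ = t:(1−t) = 1/7:6/7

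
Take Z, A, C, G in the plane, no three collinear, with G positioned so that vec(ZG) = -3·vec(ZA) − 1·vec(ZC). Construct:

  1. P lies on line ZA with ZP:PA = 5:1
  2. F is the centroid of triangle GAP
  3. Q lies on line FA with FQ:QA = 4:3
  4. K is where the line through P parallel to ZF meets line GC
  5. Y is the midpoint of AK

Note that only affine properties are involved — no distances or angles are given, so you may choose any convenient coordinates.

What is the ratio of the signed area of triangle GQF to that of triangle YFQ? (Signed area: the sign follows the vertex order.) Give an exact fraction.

[GQF]:[YFQ] = 2/127

Set Z = (0, 0), A = (1, 0), C = (0, 1), G = (-3, -1); any affine frame gives the same invariant.
1. P lies on line ZA with ZP:PA = 5:1 ⇒ P = (5/6, 0)
2. F is the centroid of triangle GAP ⇒ F = (-7/18, -1/3)
3. Q lies on line FA with FQ:QA = 4:3 ⇒ Q = (17/42, -1/7)
4. K is where the line through P parallel to ZF meets line GC ⇒ K = (9, 7)
5. Y is the midpoint of AK ⇒ Y = (5, 7/2)
2·[GQF] = 2/63, 2·[YFQ] = 127/63
[GQF]:[YFQ] = 2/63:127/63 = 2/127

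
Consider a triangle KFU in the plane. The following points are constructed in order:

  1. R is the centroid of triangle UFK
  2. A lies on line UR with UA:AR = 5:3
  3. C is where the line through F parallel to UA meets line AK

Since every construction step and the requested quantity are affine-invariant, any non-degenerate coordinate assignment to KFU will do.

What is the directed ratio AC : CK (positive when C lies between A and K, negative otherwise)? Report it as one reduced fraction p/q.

AC:CK = -1/2

Work in coordinates with K = (0, 0), F = (1, 0), U = (0, 1).
1. R is the centroid of triangle UFK ⇒ R = (1/3, 1/3)
2. A lies on line UR with UA:AR = 5:3 ⇒ A = (5/24, 7/12)
3. C is where the line through F parallel to UA meets line AK ⇒ C = (5/12, 7/6)
C = A + t·(K−A) with t = -1, so AC:CK = t:(1−t) = -1:2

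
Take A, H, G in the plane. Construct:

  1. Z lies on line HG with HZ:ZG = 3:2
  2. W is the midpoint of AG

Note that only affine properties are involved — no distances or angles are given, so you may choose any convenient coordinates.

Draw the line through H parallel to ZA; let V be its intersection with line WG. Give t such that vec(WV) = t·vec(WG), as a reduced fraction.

t = -4

Assign A = (0, 0), H = (1, 0), G = (0, 1) — the answer is frame-independent, so this choice is without loss of generality.
1. Z lies on line HG with HZ:ZG = 3:2 ⇒ Z = (2/5, 3/5)
2. W is the midpoint of AG ⇒ W = (0, 1/2)
through H parallel to ZA: direction (-2/5, -3/5); meets WG at V = (0, -3/2)
V = W + t·(G−W) with t = -4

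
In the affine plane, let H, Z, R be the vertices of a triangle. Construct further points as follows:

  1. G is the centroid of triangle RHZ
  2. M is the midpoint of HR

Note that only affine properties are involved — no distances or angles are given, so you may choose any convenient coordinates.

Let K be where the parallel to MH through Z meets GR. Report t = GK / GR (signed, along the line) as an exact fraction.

t = -2

Work in coordinates with H = (0, 0), Z = (1, 0), R = (0, 1).
1. G is the centroid of triangle RHZ ⇒ G = (1/3, 1/3)
2. M is the midpoint of HR ⇒ M = (0, 1/2)
through Z parallel to MH: direction (0, -1/2); meets GR at K = (1, -1)
K = G + t·(R−G) with t = -2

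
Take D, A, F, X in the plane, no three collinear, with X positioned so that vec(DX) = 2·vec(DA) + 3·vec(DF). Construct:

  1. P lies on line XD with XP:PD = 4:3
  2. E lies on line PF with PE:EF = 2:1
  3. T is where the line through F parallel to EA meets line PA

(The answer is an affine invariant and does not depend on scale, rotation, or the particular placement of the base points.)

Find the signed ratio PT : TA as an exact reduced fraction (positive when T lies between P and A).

Set D = (0, 0), A = (1, 0), F = (0, 1), X = (2, 3); any affine frame gives the same invariant.
1. P lies on line XD with XP:PD = 4:3 ⇒ P = (6/7, 9/7)
2. E lies on line PF with PE:EF = 2:1 ⇒ E = (2/7, 23/21)
3. T is where the line through F parallel to EA meets line PA ⇒ T = (15/14, -9/14)
T = P + t·(A−P) with t = 3/2, so PT:TA = t:(1−t) = 3/2:-1/2

PT:TA = -3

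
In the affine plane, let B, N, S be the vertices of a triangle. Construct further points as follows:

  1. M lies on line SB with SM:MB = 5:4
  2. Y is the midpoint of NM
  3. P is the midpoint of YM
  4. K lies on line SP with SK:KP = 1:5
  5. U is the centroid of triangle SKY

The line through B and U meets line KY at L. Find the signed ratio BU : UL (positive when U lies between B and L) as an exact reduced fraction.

Set B = (0, 0), N = (1, 0), S = (0, 1); any affine frame gives the same invariant.
1. M lies on line SB with SM:MB = 5:4 ⇒ M = (0, 4/9)
2. Y is the midpoint of NM ⇒ Y = (1/2, 2/9)
3. P is the midpoint of YM ⇒ P = (1/4, 1/3)
4. K lies on line SP with SK:KP = 1:5 ⇒ K = (1/24, 8/9)
5. U is the centroid of triangle SKY ⇒ U = (13/72, 19/27)
line BU meets KY at L = (611/3444, 1786/2583)
U = B + t·(L−B) with t = 287/282, so BU:UL = 287/282:-5/282

BU:UL = -287/5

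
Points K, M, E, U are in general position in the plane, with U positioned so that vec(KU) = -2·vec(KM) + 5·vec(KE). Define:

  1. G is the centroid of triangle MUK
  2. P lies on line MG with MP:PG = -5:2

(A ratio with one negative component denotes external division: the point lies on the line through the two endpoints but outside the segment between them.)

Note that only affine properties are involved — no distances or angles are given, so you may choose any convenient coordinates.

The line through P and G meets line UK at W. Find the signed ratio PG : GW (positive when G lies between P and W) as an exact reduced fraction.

Choose coordinates K = (0, 0), M = (1, 0), E = (0, 1), U = (-2, 5).
1. G is the centroid of triangle MUK ⇒ G = (-1/3, 5/3)
2. P lies on line MG with MP:PG = -5:2 ⇒ P = (-11/9, 25/9)
line PG meets UK at W = (-1, 5/2)
G = P + t·(W−P) with t = 4, so PG:GW = 4:-3

PG:GW = -4/3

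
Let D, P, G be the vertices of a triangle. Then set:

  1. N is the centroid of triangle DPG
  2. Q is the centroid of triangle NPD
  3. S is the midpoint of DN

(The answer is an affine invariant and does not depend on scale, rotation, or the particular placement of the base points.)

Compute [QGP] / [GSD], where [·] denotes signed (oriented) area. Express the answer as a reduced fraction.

Choose coordinates D = (0, 0), P = (1, 0), G = (0, 1).
1. N is the centroid of triangle DPG ⇒ N = (1/3, 1/3)
2. Q is the centroid of triangle NPD ⇒ Q = (4/9, 1/9)
3. S is the midpoint of DN ⇒ S = (1/6, 1/6)
2·[QGP] = -4/9, 2·[GSD] = -1/6
[QGP]:[GSD] = -4/9:-1/6 = 8/3

[QGP]:[GSD] = 8/3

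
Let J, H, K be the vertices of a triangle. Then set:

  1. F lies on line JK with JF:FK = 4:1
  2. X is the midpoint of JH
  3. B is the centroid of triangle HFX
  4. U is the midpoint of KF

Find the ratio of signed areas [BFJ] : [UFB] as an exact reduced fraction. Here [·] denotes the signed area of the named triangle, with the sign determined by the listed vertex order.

[BFJ]:[UFB] = 8

Work in coordinates with J = (0, 0), H = (1, 0), K = (0, 1).
1. F lies on line JK with JF:FK = 4:1 ⇒ F = (0, 4/5)
2. X is the midpoint of JH ⇒ X = (1/2, 0)
3. B is the centroid of triangle HFX ⇒ B = (1/2, 4/15)
4. U is the midpoint of KF ⇒ U = (0, 9/10)
2·[BFJ] = 2/5, 2·[UFB] = 1/20
[BFJ]:[UFB] = 2/5:1/20 = 8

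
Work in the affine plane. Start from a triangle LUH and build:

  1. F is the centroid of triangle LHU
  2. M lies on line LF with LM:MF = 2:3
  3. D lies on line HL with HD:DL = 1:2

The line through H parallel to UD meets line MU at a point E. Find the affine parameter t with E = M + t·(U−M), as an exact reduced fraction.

Choose coordinates L = (0, 0), U = (1, 0), H = (0, 1).
1. F is the centroid of triangle LHU ⇒ F = (1/3, 1/3)
2. M lies on line LF with LM:MF = 2:3 ⇒ M = (2/15, 2/15)
3. D lies on line HL with HD:DL = 1:2 ⇒ D = (0, 2/3)
through H parallel to UD: direction (-1, 2/3); meets MU at E = (33/20, -1/10)
E = M + t·(U−M) with t = 7/4

t = 7/4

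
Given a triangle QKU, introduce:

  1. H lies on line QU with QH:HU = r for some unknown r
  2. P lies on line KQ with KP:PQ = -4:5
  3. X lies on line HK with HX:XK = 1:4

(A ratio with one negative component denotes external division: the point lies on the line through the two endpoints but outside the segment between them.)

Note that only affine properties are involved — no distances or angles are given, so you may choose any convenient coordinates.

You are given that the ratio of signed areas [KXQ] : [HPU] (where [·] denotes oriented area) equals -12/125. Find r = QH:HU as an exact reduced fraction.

r = -3/5

Assign Q = (0, 0), K = (1, 0), U = (0, 1) — the answer is frame-independent, so this choice is without loss of generality.
1. With QH:HU = r, write λ = r/(r+1) so H = Q + λ·(U−Q); H is affine-linear in λ
2. P lies on line KQ with KP:PQ = -4:5 ⇒ P = (5, 0)
3. X lies on line HK with HX:XK = 1:4 ⇒ X is an affine combination of earlier points and hence also affine-linear in λ
Every point depending on H is an affine combination of H and λ-independent points, so each such coordinate is linear in λ; the λ² term in each signed area is a multiple of (U−Q)×(U−Q) = 0, so 2·[KXQ] and 2·[HPU] are each linear in λ. Evaluating at λ=0 and λ=1:
  2·[KXQ] = 4/5·λ,   2·[HPU] = -5·λ + 5
So [KXQ]:[HPU] = (4/5·λ) / (-5·λ + 5). Setting this equal to -12/125:
  4/5·λ = -12/125·(-5·λ + 5)  ⇒  λ = -3/2
Then r = λ/(1−λ) = (-3/2)/(5/2) = -3/5. Check: with r = -3/5, H = (0, -3/2) and [KXQ]:[HPU] = -12/125 as required.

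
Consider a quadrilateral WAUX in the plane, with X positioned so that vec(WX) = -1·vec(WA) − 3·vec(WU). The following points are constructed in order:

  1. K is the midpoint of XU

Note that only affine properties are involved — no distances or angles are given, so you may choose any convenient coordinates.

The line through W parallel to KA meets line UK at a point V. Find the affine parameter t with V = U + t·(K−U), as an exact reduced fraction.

t = 3/5

Choose coordinates W = (0, 0), A = (1, 0), U = (0, 1), X = (-1, -3).
1. K is the midpoint of XU ⇒ K = (-1/2, -1)
through W parallel to KA: direction (3/2, 1); meets UK at V = (-3/10, -1/5)
V = U + t·(K−U) with t = 3/5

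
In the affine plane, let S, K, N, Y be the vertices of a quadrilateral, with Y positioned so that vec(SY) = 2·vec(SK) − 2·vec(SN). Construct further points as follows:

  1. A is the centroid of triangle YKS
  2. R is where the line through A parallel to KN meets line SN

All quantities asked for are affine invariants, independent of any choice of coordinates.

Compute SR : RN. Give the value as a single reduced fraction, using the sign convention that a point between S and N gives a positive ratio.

Choose coordinates S = (0, 0), K = (1, 0), N = (0, 1), Y = (2, -2).
1. A is the centroid of triangle YKS ⇒ A = (1, -2/3)
2. R is where the line through A parallel to KN meets line SN ⇒ R = (0, 1/3)
R = S + t·(N−S) with t = 1/3, so SR:RN = t:(1−t) = 1/3:2/3

SR:RN = 1/2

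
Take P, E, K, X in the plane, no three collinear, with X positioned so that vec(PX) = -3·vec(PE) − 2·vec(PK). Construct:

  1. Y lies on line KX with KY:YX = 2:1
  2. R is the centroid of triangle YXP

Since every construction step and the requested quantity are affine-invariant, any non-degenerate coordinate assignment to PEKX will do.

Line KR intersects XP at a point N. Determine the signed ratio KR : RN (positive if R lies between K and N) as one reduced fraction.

Work in coordinates with P = (0, 0), E = (1, 0), K = (0, 1), X = (-3, -2).
1. Y lies on line KX with KY:YX = 2:1 ⇒ Y = (-2, -1)
2. R is the centroid of triangle YXP ⇒ R = (-5/3, -1)
line KR meets XP at N = (-15/8, -5/4)
R = K + t·(N−K) with t = 8/9, so KR:RN = 8/9:1/9

KR:RN = 8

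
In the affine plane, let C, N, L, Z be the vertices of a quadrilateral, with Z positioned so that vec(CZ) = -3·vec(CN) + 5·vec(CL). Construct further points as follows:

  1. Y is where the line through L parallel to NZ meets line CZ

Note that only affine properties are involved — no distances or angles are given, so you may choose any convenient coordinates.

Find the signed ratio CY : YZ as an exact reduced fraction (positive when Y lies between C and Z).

CY:YZ = 4

Work in coordinates with C = (0, 0), N = (1, 0), L = (0, 1), Z = (-3, 5).
1. Y is where the line through L parallel to NZ meets line CZ ⇒ Y = (-12/5, 4)
Y = C + t·(Z−C) with t = 4/5, so CY:YZ = t:(1−t) = 4/5:1/5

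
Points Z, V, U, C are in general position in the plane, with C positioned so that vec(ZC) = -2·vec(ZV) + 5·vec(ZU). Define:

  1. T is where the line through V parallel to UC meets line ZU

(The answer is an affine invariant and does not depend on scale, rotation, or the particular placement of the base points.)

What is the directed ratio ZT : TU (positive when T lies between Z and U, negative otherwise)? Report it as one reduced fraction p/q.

Set Z = (0, 0), V = (1, 0), U = (0, 1), C = (-2, 5); any affine frame gives the same invariant.
1. T is where the line through V parallel to UC meets line ZU ⇒ T = (0, 2)
T = Z + t·(U−Z) with t = 2, so ZT:TU = t:(1−t) = 2:-1

ZT:TU = -2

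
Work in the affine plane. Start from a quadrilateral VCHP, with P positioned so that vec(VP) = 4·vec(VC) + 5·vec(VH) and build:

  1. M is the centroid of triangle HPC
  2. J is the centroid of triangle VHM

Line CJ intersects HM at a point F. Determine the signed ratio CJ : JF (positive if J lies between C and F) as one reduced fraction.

Work in coordinates with V = (0, 0), C = (1, 0), H = (0, 1), P = (4, 5).
1. M is the centroid of triangle HPC ⇒ M = (5/3, 2)
2. J is the centroid of triangle VHM ⇒ J = (5/9, 1)
line CJ meets HM at F = (25/57, 24/19)
J = C + t·(F−C) with t = 19/24, so CJ:JF = 19/24:5/24

CJ:JF = 19/5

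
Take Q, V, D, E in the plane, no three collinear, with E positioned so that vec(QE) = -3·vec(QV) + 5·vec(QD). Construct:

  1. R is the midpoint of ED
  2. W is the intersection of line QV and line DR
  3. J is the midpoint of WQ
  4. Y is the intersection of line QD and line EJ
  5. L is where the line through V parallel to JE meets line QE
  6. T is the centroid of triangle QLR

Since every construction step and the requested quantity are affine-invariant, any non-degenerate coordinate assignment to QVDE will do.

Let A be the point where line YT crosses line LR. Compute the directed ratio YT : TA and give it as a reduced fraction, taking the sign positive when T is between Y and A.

Assign Q = (0, 0), V = (1, 0), D = (0, 1), E = (-3, 5) — the answer is frame-independent, so this choice is without loss of generality.
1. R is the midpoint of ED ⇒ R = (-3/2, 3)
2. W is the intersection of line QV and line DR ⇒ W = (3/4, 0)
3. J is the midpoint of WQ ⇒ J = (3/8, 0)
4. Y is the intersection of line QD and line EJ ⇒ Y = (0, 5/9)
5. L is where the line through V parallel to JE meets line QE ⇒ L = (-8, 40/3)
6. T is the centroid of triangle QLR ⇒ T = (-19/6, 49/9)
line YT meets LR at A = (133/102, -223/153)
T = Y + t·(A−Y) with t = -17/7, so YT:TA = -17/7:24/7

YT:TA = -17/24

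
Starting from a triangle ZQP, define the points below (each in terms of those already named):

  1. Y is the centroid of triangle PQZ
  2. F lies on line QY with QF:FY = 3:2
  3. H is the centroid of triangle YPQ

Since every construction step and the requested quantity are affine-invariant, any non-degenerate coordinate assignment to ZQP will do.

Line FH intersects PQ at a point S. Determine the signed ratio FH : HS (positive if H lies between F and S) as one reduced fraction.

Work in coordinates with Z = (0, 0), Q = (1, 0), P = (0, 1).
1. Y is the centroid of triangle PQZ ⇒ Y = (1/3, 1/3)
2. F lies on line QY with QF:FY = 3:2 ⇒ F = (3/5, 1/5)
3. H is the centroid of triangle YPQ ⇒ H = (4/9, 4/9)
line FH meets PQ at S = (1/4, 3/4)
H = F + t·(S−F) with t = 4/9, so FH:HS = 4/9:5/9

FH:HS = 4/5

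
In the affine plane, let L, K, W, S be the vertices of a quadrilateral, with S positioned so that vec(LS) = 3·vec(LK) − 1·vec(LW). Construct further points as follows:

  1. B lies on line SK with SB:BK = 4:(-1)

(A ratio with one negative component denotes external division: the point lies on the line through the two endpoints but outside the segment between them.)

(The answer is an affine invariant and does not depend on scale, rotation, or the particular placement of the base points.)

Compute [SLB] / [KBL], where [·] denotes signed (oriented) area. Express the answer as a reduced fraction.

Set L = (0, 0), K = (1, 0), W = (0, 1), S = (3, -1); any affine frame gives the same invariant.
1. B lies on line SK with SB:BK = 4:(-1) ⇒ B = (1/3, 1/3)
2·[SLB] = -4/3, 2·[KBL] = 1/3
[SLB]:[KBL] = -4/3:1/3 = -4

[SLB]:[KBL] = -4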